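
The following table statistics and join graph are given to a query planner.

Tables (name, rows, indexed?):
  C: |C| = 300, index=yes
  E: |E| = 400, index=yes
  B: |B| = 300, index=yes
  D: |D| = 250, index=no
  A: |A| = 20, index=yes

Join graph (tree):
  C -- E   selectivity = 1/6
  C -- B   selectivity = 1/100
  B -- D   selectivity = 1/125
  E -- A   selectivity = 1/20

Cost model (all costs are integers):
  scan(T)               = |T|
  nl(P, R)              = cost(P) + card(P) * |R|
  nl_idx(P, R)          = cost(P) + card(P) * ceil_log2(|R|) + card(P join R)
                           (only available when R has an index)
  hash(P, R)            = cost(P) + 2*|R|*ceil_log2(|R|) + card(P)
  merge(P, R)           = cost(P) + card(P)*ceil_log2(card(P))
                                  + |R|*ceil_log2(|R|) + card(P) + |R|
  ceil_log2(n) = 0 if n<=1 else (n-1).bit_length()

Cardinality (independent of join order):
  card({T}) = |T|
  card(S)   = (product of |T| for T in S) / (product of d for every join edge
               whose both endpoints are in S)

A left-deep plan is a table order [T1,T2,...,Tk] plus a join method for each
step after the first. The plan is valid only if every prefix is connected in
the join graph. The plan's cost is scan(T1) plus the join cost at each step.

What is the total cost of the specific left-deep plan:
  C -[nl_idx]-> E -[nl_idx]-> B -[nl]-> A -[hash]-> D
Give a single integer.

step 1: scan C: cost=300, card=300
step 2: join E via nl_idx
    card(P join E) = 300*400/(6) = 20000
    cost = 300 + 300*9 + 20000 = 23000
step 3: join B via nl_idx
    card(P join B) = 20000*300/(100) = 60000
    cost = 23000 + 20000*9 + 60000 = 263000
step 4: join A via nl
    card(P join A) = 60000*20/(20) = 60000
    cost = 263000 + 60000*20 = 1463000
step 5: join D via hash
    card(P join D) = 60000*250/(125) = 120000
    cost = 1463000 + 2*250*8 + 60000 = 1527000

1527000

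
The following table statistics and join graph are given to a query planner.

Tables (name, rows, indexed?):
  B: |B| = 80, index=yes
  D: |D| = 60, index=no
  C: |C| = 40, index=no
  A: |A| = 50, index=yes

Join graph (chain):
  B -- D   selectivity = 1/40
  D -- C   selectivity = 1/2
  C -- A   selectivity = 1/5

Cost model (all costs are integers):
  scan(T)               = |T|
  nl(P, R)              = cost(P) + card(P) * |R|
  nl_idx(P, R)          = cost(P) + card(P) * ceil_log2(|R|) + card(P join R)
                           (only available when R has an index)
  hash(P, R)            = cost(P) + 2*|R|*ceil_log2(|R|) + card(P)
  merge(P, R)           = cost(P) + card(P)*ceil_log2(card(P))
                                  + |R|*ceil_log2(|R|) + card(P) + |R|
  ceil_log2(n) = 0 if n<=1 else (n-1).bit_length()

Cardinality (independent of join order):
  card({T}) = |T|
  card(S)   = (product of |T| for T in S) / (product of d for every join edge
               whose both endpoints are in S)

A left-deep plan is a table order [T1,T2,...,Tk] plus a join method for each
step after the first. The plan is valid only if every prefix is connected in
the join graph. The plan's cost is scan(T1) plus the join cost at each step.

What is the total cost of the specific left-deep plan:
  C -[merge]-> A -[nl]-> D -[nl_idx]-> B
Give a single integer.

step 1: scan C: cost=40, card=40
step 2: join A via merge
    card(P join A) = 40*50/(5) = 400
    cost = 40 + 40*6 + 50*6 + 40 + 50 = 670
step 3: join D via nl
    card(P join D) = 400*60/(2) = 12000
    cost = 670 + 400*60 = 24670
step 4: join B via nl_idx
    card(P join B) = 12000*80/(40) = 24000
    cost = 24670 + 12000*7 + 24000 = 132670

132670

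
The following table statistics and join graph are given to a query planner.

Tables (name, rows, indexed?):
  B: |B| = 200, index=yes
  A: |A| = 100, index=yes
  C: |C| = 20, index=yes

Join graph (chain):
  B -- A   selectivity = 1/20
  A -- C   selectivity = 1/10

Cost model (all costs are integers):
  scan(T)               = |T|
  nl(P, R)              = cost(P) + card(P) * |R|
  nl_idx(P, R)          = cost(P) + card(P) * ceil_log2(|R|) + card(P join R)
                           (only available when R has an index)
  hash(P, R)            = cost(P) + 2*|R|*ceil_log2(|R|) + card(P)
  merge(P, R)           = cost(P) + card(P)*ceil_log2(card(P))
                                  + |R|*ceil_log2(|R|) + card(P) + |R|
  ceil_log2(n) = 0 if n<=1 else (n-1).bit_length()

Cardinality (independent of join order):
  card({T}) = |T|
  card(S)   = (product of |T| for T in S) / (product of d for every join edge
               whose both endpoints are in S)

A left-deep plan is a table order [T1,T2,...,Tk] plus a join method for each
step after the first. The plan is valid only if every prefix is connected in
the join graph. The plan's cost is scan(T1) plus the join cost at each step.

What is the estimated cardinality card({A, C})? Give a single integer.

Tables in S: A(100), C(20)
Edges inside S: A-C(d=10)
numerator = 100 * 20 = 2000
denominator = 10 = 10
card(S) = 2000 / 10 = 200

200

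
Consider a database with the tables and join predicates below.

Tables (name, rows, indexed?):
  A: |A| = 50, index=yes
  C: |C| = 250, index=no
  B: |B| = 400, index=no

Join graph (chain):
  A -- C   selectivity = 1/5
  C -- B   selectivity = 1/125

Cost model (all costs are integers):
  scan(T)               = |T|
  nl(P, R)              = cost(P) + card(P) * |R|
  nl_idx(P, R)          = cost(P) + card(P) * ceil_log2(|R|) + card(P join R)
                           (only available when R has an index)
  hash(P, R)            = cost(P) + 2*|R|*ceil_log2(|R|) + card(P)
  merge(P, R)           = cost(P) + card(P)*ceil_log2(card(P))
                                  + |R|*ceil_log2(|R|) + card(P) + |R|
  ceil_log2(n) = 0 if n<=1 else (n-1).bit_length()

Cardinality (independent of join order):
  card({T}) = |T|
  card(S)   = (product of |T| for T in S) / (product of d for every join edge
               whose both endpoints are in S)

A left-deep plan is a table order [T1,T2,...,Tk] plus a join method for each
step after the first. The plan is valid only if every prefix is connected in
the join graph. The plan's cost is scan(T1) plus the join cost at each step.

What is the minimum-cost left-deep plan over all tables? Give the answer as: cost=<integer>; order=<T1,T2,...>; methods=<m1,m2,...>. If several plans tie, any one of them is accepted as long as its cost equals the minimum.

cost=6200; order=B,C,A; methods=hash,hash

Selinger DP (subsets sized 1..n):
  {A}: scan cost=50, card=50
  {C}: scan cost=250, card=250
  {B}: scan cost=400, card=400
  {AC}: card=2500; try (A,hash)→1100, (C,merge)→2650, (A,merge)→2850, (C,hash)→4100, (A,nl_idx)→4250, (C,nl)→12550 …(+1); best=1100 via (A,hash)
  {BC}: card=800; try (C,hash)→4800, (B,merge)→6500, (C,merge)→6650, (B,hash)→7700, (B,nl)→100250, (C,nl)→100400; best=4800 via (C,hash)
  {ABC}: card=8000; try (A,hash)→6200, (B,hash)→10800, (A,merge)→13950, (A,nl_idx)→17600, (B,merge)→37600, (A,nl)→44800 …(+1); best=6200 via (A,hash)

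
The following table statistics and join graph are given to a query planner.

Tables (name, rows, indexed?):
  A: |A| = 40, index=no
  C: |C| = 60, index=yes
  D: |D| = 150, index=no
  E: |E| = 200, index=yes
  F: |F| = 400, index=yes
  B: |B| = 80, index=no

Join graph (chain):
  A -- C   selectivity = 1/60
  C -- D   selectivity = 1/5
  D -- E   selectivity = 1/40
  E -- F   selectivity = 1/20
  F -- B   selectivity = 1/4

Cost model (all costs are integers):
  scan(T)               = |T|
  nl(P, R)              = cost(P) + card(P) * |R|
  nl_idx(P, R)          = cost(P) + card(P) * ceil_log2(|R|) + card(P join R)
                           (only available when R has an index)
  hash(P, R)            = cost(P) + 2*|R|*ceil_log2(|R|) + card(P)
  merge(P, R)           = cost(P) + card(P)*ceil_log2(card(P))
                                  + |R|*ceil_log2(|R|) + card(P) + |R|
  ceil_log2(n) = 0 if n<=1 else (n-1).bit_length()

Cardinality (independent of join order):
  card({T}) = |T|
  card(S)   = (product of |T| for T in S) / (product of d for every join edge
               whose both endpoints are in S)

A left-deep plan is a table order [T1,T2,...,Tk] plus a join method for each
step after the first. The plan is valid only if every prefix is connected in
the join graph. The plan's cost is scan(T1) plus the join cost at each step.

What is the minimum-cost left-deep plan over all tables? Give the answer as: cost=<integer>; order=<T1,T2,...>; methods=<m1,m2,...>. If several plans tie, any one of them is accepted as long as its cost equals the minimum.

Selinger DP (subsets sized 1..n):
  {A}: scan cost=40, card=40
  {C}: scan cost=60, card=60
  {D}: scan cost=150, card=150
  {E}: scan cost=200, card=200
  {F}: scan cost=400, card=400
  {B}: scan cost=80, card=80
  {AC}: card=40; try (C,nl_idx)→320, (A,hash)→600, (C,merge)→740, (A,merge)→760, (C,hash)→800, (C,nl)→2440 …(+1); best=320 via (C,nl_idx)
  {CD}: card=1800; try (C,hash)→1020, (D,merge)→1830, (C,merge)→1920, (D,hash)→2520, (C,nl_idx)→2850, (D,nl)→9060 …(+1); best=1020 via (C,hash)
  {DE}: card=750; try (E,nl_idx)→2100, (D,hash)→2800, (E,merge)→3300, (D,merge)→3350, (E,hash)→3500, (E,nl)→30150 …(+1); best=2100 via (E,nl_idx)
  {EF}: card=4000; try (E,hash)→4000, (F,merge)→6000, (F,nl_idx)→6000, (E,merge)→6200, (F,hash)→7600, (E,nl_idx)→7600 …(+2); best=4000 via (E,hash)
  {BF}: card=8000; try (B,hash)→1920, (F,merge)→4720, (B,merge)→5040, (F,hash)→7360, (F,nl_idx)→8800, (F,nl)→32080 …(+1); best=1920 via (B,hash)
  {ACD}: card=1200; try (D,merge)→1950, (D,hash)→2760, (A,hash)→3300, (D,nl)→6320, (A,merge)→22900, (A,nl)→73020; best=1950 via (D,merge)
  {CDE}: card=9000; try (C,hash)→3570, (E,hash)→6020, (C,merge)→10770, (C,nl_idx)→15600, (E,merge)→24420, (E,nl_idx)→24420 …(+2); best=3570 via (C,hash)
  {DEF}: card=15000; try (F,hash)→10050, (D,hash)→10400, (F,merge)→14350, (F,nl_idx)→23850, (D,merge)→57350, (F,nl)→302100 …(+1); best=10050 via (F,hash)
  {BEF}: card=80000; try (B,hash)→9120, (E,hash)→13120, (B,merge)→56640, (E,merge)→115720, (E,nl_idx)→145920, (B,nl)→324000 …(+1); best=9120 via (B,hash)
  {ACDE}: card=6000; try (E,hash)→6350, (A,hash)→13050, (E,nl_idx)→17550, (E,merge)→18150, (A,merge)→138850, (E,nl)→241950 …(+1); best=6350 via (E,hash)
  {CDEF}: card=180000; try (F,hash)→19770, (C,hash)→25770, (F,merge)→142570, (C,merge)→235470, (F,nl_idx)→264570, (C,nl_idx)→280050 …(+2); best=19770 via (F,hash)
  {BDEF}: card=300000; try (B,hash)→26170, (D,hash)→91520, (B,merge)→235690, (B,nl)→1210050, (D,merge)→1450470, (D,nl)→12009120; best=26170 via (B,hash)
  {ACDEF}: card=120000; try (F,hash)→19550, (F,merge)→94350, (F,nl_idx)→180350, (A,hash)→200250, (F,nl)→2406350, (A,merge)→3440050 …(+1); best=19550 via (F,hash)
  {BCDEF}: card=3600000; try (B,hash)→200890, (C,hash)→326890, (B,merge)→3440410, (C,nl_idx)→5426170, (C,merge)→6026590, (B,nl)→14419770 …(+1); best=200890 via (B,hash)
  {ABCDEF}: card=2400000; try (B,hash)→140670, (B,merge)→2180190, (A,hash)→3801370, (B,nl)→9619550, (A,merge)→83001170, (A,nl)→144200890; best=140670 via (B,hash)

cost=140670; order=A,C,D,E,F,B; methods=nl_idx,merge,hash,hash,hash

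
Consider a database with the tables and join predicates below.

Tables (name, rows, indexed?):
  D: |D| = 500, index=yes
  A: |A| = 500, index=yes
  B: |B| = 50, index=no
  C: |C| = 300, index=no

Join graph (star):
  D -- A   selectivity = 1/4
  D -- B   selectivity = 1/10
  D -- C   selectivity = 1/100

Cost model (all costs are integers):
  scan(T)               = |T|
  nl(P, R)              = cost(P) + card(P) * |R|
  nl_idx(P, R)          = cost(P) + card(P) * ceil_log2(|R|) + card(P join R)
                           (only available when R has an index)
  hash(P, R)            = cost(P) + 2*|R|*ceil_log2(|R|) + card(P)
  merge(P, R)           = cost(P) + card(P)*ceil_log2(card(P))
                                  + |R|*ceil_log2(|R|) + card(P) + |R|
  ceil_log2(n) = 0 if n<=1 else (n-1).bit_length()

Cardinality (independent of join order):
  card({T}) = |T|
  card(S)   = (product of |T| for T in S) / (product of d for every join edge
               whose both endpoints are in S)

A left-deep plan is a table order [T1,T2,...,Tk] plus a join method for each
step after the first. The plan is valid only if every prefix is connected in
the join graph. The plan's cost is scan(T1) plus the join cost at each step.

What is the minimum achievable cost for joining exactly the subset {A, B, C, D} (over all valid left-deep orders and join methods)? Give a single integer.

23100

Selinger DP over subsets of {A,B,C,D}:
  {D}: scan cost=500, card=500
  {A}: scan cost=500, card=500
  {B}: scan cost=50, card=50
  {C}: scan cost=300, card=300
  {AD}: card=62500; try (D,hash)→10000, (A,hash)→10000, (D,merge)→10500, (A,merge)→10500, (D,nl_idx)→67500, (A,nl_idx)→67500 …(+2); best=10000 via (D,hash)
  {BD}: card=2500; try (B,hash)→1600, (D,nl_idx)→3000, (D,merge)→5400, (B,merge)→5850, (D,hash)→9100, (D,nl)→25050 …(+1); best=1600 via (B,hash)
  {CD}: card=1500; try (D,nl_idx)→4500, (C,hash)→6400, (D,merge)→8300, (C,merge)→8500, (D,hash)→9600, (D,nl)→150300 …(+1); best=4500 via (D,nl_idx)
  {ABD}: card=312500; try (A,hash)→13100, (A,merge)→39100, (B,hash)→73100, (A,nl_idx)→336600, (B,merge)→1072850, (A,nl)→1251600 …(+1); best=13100 via (A,hash)
  {ACD}: card=187500; try (A,hash)→15000, (A,merge)→27500, (C,hash)→77900, (A,nl_idx)→205500, (A,nl)→754500, (C,merge)→1075500 …(+1); best=15000 via (A,hash)
  {BCD}: card=7500; try (B,hash)→6600, (C,hash)→9500, (B,merge)→22850, (C,merge)→37100, (B,nl)→79500, (C,nl)→751600; best=6600 via (B,hash)
  {ABCD}: card=937500; try (A,hash)→23100, (A,merge)→116600, (B,hash)→203100, (C,hash)→331000, (A,nl_idx)→1011600, (B,merge)→3577850 …(+4); best=23100 via (A,hash)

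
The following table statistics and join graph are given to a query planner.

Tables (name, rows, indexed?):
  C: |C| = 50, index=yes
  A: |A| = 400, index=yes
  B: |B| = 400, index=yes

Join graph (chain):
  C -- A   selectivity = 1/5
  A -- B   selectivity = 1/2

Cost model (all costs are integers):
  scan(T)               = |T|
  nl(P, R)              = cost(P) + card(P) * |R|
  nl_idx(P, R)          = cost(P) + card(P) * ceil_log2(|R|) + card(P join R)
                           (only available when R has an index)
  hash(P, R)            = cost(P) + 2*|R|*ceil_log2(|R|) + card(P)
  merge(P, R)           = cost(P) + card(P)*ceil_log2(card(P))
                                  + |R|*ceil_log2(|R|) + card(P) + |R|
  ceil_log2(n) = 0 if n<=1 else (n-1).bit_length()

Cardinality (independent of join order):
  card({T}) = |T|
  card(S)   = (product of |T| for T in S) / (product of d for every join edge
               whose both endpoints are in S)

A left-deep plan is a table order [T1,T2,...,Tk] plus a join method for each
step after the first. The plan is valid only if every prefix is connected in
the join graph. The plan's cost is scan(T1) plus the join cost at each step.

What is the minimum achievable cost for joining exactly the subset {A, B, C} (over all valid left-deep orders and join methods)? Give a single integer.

Selinger DP over subsets of {A,B,C}:
  {C}: scan cost=50, card=50
  {A}: scan cost=400, card=400
  {B}: scan cost=400, card=400
  {AC}: card=4000; try (C,hash)→1400, (A,merge)→4400, (A,nl_idx)→4500, (C,merge)→4750, (C,nl_idx)→6800, (A,hash)→7300 …(+2); best=1400 via (C,hash)
  {AB}: card=80000; try (B,hash)→8000, (A,hash)→8000, (B,merge)→8400, (A,merge)→8400, (B,nl_idx)→84000, (A,nl_idx)→84000 …(+2); best=8000 via (B,hash)
  {ABC}: card=800000; try (B,hash)→12600, (B,merge)→57400, (C,hash)→88600, (B,nl_idx)→837400, (C,nl_idx)→1288000, (C,merge)→1448350 …(+2); best=12600 via (B,hash)

12600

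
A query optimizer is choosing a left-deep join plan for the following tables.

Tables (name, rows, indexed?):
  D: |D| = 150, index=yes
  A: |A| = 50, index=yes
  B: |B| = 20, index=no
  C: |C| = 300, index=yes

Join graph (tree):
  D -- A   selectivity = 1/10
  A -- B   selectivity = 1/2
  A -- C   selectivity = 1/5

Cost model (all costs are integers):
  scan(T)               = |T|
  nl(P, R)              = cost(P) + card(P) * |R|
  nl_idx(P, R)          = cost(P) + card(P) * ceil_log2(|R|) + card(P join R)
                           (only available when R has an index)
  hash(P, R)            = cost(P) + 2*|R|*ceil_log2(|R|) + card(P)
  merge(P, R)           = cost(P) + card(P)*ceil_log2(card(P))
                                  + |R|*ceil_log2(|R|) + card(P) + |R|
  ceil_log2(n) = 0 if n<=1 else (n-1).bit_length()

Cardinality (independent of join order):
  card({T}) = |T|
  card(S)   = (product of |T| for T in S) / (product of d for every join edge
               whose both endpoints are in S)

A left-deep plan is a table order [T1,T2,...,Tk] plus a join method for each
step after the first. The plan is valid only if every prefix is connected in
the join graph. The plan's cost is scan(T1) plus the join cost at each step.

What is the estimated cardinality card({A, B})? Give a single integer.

Tables in S: A(50), B(20)
Edges inside S: A-B(d=2)
numerator = 50 * 20 = 1000
denominator = 2 = 2
card(S) = 1000 / 2 = 500

500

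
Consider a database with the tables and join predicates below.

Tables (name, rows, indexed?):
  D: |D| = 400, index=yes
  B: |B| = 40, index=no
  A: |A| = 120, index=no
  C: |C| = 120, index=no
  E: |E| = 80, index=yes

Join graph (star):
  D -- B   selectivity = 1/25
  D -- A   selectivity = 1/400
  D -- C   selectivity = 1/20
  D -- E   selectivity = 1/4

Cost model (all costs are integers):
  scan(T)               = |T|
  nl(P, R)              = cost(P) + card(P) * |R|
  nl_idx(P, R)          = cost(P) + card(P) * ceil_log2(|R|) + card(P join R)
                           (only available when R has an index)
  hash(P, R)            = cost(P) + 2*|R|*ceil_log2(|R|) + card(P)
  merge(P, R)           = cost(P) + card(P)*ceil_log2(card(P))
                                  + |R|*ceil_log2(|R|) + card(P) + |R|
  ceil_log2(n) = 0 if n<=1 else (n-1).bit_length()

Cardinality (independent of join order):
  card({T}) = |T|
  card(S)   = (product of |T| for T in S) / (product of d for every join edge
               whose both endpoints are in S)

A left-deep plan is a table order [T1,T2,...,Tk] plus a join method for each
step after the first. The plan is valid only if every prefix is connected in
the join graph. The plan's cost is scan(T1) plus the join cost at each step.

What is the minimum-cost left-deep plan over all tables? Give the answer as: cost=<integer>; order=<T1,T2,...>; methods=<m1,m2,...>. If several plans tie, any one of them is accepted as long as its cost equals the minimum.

cost=6064; order=A,D,B,C,E; methods=nl_idx,hash,hash,hash

Selinger DP (subsets sized 1..n):
  {D}: scan cost=400, card=400
  {B}: scan cost=40, card=40
  {A}: scan cost=120, card=120
  {C}: scan cost=120, card=120
  {E}: scan cost=80, card=80
  {BD}: card=640; try (D,nl_idx)→1040, (B,hash)→1280, (D,merge)→4320, (B,merge)→4680, (D,hash)→7280, (D,nl)→16040 …(+1); best=1040 via (D,nl_idx)
  {AD}: card=120; try (D,nl_idx)→1320, (A,hash)→2480, (D,merge)→5080, (A,merge)→5360, (D,hash)→7440, (D,nl)→48120 …(+1); best=1320 via (D,nl_idx)
  {CD}: card=2400; try (C,hash)→2480, (D,nl_idx)→3600, (D,merge)→5080, (C,merge)→5360, (D,hash)→7440, (D,nl)→48120 …(+1); best=2480 via (C,hash)
  {DE}: card=8000; try (E,hash)→1920, (D,merge)→4720, (E,merge)→5040, (D,hash)→7360, (D,nl_idx)→8800, (E,nl_idx)→11200 …(+2); best=1920 via (E,hash)
  {ABD}: card=192; try (B,hash)→1920, (B,merge)→2560, (A,hash)→3360, (B,nl)→6120, (A,merge)→9040, (A,nl)→77840; best=1920 via (B,hash)
  {BCD}: card=3840; try (C,hash)→3360, (B,hash)→5360, (C,merge)→9040, (B,merge)→33960, (C,nl)→77840, (B,nl)→98480; best=3360 via (C,hash)
  {BDE}: card=12800; try (E,hash)→2800, (E,merge)→8720, (B,hash)→10400, (E,nl_idx)→18320, (E,nl)→52240, (B,merge)→114200 …(+1); best=2800 via (E,hash)
  {ACD}: card=720; try (C,hash)→3120, (C,merge)→3240, (A,hash)→6560, (C,nl)→15720, (A,merge)→34640, (A,nl)→290480; best=3120 via (C,hash)
  {ADE}: card=2400; try (E,hash)→2560, (E,merge)→2920, (E,nl_idx)→4560, (E,nl)→10920, (A,hash)→11600, (A,merge)→114880 …(+1); best=2560 via (E,hash)
  {CDE}: card=48000; try (E,hash)→6000, (C,hash)→11600, (E,merge)→34320, (E,nl_idx)→67280, (C,merge)→114880, (E,nl)→194480 …(+1); best=6000 via (E,hash)
  {ABCD}: card=1152; try (C,hash)→3792, (B,hash)→4320, (C,merge)→4608, (A,hash)→8880, (B,merge)→11320, (C,nl)→24960 …(+3); best=3792 via (C,hash)
  {ABDE}: card=3840; try (E,hash)→3232, (E,merge)→4288, (B,hash)→5440, (E,nl_idx)→7104, (E,nl)→17280, (A,hash)→17280 …(+4); best=3232 via (E,hash)
  {BCDE}: card=76800; try (E,hash)→8320, (C,hash)→17280, (E,merge)→53920, (B,hash)→54480, (E,nl_idx)→107040, (C,merge)→195760 …(+4); best=8320 via (E,hash)
  {ACDE}: card=14400; try (E,hash)→4960, (C,hash)→6640, (E,merge)→11680, (E,nl_idx)→22560, (C,merge)→34720, (A,hash)→55680 …(+4); best=4960 via (E,hash)
  {ABCDE}: card=23040; try (E,hash)→6064, (C,hash)→8752, (E,merge)→18256, (B,hash)→19840, (E,nl_idx)→34896, (C,merge)→54112 …(+7); best=6064 via (E,hash)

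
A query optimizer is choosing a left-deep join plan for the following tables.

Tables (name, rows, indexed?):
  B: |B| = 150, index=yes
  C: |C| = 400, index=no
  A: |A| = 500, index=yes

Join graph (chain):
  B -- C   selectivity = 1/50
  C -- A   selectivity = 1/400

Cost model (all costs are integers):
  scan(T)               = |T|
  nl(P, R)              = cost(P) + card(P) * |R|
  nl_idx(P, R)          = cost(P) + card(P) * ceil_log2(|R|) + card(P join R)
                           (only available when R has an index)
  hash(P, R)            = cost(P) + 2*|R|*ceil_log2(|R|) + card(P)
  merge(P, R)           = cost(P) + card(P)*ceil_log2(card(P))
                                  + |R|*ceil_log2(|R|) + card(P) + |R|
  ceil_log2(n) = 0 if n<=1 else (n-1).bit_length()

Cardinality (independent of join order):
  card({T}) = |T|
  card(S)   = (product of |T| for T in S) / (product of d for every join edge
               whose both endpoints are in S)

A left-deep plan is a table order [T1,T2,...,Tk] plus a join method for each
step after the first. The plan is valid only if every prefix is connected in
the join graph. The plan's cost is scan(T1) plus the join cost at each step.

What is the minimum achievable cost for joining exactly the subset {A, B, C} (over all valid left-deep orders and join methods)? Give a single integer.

Selinger DP over subsets of {A,B,C}:
  {B}: scan cost=150, card=150
  {C}: scan cost=400, card=400
  {A}: scan cost=500, card=500
  {BC}: card=1200; try (B,hash)→3200, (B,nl_idx)→4800, (C,merge)→5500, (B,merge)→5750, (C,hash)→7500, (C,nl)→60150 …(+1); best=3200 via (B,hash)
  {AC}: card=500; try (A,nl_idx)→4500, (C,hash)→8200, (A,merge)→9400, (C,merge)→9500, (A,hash)→9800, (A,nl)→200400 …(+1); best=4500 via (A,nl_idx)
  {ABC}: card=1500; try (B,hash)→7400, (B,nl_idx)→10000, (B,merge)→10850, (A,hash)→13400, (A,nl_idx)→15500, (A,merge)→22600 …(+2); best=7400 via (B,hash)

7400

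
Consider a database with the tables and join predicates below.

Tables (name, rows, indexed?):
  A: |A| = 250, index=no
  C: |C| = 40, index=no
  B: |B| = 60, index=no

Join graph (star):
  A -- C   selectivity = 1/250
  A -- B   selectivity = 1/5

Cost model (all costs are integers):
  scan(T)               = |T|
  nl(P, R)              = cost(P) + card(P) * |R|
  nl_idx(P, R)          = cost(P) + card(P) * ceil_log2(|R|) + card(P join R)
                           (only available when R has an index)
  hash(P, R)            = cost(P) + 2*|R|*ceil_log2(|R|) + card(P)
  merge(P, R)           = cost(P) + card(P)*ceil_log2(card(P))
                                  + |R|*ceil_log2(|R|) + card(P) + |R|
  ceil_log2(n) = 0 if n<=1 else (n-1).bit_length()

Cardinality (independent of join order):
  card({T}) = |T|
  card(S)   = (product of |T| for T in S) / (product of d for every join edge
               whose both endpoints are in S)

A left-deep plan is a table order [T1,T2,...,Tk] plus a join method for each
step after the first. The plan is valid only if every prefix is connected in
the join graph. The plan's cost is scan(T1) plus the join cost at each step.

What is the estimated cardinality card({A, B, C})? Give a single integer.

Tables in S: A(250), B(60), C(40)
Edges inside S: A-C(d=250), A-B(d=5)
numerator = 250 * 60 * 40 = 600000
denominator = 250 * 5 = 1250
card(S) = 600000 / 1250 = 480

480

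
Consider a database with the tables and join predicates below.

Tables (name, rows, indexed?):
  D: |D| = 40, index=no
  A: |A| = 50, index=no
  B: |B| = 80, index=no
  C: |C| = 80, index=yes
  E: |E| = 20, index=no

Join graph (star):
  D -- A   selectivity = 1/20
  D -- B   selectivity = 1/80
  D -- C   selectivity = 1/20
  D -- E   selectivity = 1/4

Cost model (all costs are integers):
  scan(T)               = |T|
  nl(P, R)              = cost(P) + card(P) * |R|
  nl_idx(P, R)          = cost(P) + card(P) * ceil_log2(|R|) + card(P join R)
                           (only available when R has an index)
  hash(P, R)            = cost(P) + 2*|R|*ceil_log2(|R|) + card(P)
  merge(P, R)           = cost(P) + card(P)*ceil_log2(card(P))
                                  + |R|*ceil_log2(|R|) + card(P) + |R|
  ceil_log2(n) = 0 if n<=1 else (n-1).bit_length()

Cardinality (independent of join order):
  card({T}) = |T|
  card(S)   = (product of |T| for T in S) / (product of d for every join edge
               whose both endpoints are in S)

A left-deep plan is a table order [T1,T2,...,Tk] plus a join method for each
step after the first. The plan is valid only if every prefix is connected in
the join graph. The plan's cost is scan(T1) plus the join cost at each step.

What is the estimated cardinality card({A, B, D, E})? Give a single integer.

Tables in S: A(50), B(80), D(40), E(20)
Edges inside S: D-A(d=20), D-B(d=80), D-E(d=4)
numerator = 50 * 80 * 40 * 20 = 3200000
denominator = 20 * 80 * 4 = 6400
card(S) = 3200000 / 6400 = 500

500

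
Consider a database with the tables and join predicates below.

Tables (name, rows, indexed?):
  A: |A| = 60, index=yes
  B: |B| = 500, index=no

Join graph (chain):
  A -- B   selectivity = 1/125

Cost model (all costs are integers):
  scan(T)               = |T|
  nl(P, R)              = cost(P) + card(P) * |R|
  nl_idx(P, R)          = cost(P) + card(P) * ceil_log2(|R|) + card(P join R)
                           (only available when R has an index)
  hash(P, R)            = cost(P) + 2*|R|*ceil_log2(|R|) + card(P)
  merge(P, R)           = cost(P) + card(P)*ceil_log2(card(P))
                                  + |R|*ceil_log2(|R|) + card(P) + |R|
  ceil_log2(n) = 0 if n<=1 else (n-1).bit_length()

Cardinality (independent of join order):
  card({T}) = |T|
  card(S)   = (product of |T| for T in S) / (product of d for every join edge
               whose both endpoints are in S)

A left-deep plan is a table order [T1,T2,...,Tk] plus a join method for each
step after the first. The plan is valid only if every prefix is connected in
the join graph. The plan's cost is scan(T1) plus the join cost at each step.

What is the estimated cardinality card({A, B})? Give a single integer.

Tables in S: A(60), B(500)
Edges inside S: A-B(d=125)
numerator = 60 * 500 = 30000
denominator = 125 = 125
card(S) = 30000 / 125 = 240

240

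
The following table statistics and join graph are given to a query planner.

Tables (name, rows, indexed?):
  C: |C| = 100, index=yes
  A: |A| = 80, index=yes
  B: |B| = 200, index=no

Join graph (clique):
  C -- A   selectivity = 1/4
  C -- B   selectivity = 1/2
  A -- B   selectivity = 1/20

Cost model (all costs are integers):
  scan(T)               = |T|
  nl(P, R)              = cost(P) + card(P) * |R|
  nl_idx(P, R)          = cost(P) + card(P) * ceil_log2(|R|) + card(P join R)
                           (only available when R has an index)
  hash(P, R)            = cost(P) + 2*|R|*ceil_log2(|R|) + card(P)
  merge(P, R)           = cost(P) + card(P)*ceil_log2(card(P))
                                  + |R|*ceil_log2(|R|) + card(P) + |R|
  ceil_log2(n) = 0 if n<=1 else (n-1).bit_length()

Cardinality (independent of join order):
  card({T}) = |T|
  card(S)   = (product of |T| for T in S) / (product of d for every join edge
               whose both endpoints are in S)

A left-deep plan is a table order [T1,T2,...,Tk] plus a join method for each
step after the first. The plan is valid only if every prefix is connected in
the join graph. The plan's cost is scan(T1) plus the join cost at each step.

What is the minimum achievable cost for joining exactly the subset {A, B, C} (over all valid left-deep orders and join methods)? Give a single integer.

3720

Selinger DP over subsets of {A,B,C}:
  {C}: scan cost=100, card=100
  {A}: scan cost=80, card=80
  {B}: scan cost=200, card=200
  {AC}: card=2000; try (A,hash)→1320, (C,merge)→1520, (A,merge)→1540, (C,hash)→1560, (C,nl_idx)→2640, (A,nl_idx)→2800 …(+2); best=1320 via (A,hash)
  {BC}: card=10000; try (C,hash)→1800, (B,merge)→2700, (C,merge)→2800, (B,hash)→3400, (C,nl_idx)→11600, (B,nl)→20100 …(+1); best=1800 via (C,hash)
  {AB}: card=800; try (A,hash)→1520, (A,nl_idx)→2400, (B,merge)→2520, (A,merge)→2640, (B,hash)→3360, (B,nl)→16080 …(+1); best=1520 via (A,hash)
  {ABC}: card=10000; try (C,hash)→3720, (B,hash)→6520, (C,merge)→11120, (A,hash)→12920, (C,nl_idx)→17120, (B,merge)→27120 …(+5); best=3720 via (C,hash)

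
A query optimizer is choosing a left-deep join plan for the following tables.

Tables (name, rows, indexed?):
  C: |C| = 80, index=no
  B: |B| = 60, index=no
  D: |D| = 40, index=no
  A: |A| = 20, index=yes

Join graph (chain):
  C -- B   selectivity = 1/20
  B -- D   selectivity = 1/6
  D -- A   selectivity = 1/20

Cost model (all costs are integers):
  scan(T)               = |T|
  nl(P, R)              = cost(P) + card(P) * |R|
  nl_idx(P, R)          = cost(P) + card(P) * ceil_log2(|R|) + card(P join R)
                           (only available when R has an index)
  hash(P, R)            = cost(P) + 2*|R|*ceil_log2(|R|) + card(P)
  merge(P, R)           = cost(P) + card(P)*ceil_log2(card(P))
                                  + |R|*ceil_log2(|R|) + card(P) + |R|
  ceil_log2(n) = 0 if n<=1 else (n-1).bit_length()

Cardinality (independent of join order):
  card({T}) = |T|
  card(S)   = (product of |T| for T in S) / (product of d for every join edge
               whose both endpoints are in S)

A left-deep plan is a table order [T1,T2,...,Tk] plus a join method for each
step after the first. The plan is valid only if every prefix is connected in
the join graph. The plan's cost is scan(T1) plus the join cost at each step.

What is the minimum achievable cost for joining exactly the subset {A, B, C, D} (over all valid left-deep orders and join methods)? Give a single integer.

2500

Selinger DP over subsets of {A,B,C,D}:
  {C}: scan cost=80, card=80
  {B}: scan cost=60, card=60
  {D}: scan cost=40, card=40
  {A}: scan cost=20, card=20
  {BC}: card=240; try (B,hash)→880, (C,merge)→1120, (B,merge)→1140, (C,hash)→1240, (C,nl)→4860, (B,nl)→4880; best=880 via (B,hash)
  {BD}: card=400; try (D,hash)→600, (B,merge)→740, (D,merge)→760, (B,hash)→800, (B,nl)→2440, (D,nl)→2460; best=600 via (D,hash)
  {AD}: card=40; try (A,hash)→280, (A,nl_idx)→280, (D,merge)→420, (A,merge)→440, (D,hash)→520, (D,nl)→820 …(+1); best=280 via (A,hash)
  {BCD}: card=1600; try (D,hash)→1600, (C,hash)→2120, (D,merge)→3320, (C,merge)→5240, (D,nl)→10480, (C,nl)→32600; best=1600 via (D,hash)
  {ABD}: card=400; try (B,merge)→980, (B,hash)→1040, (A,hash)→1200, (B,nl)→2680, (A,nl_idx)→3000, (A,merge)→4720 …(+1); best=980 via (B,merge)
  {ABCD}: card=1600; try (C,hash)→2500, (A,hash)→3400, (C,merge)→5620, (A,nl_idx)→11200, (A,merge)→20920, (C,nl)→32980 …(+1); best=2500 via (C,hash)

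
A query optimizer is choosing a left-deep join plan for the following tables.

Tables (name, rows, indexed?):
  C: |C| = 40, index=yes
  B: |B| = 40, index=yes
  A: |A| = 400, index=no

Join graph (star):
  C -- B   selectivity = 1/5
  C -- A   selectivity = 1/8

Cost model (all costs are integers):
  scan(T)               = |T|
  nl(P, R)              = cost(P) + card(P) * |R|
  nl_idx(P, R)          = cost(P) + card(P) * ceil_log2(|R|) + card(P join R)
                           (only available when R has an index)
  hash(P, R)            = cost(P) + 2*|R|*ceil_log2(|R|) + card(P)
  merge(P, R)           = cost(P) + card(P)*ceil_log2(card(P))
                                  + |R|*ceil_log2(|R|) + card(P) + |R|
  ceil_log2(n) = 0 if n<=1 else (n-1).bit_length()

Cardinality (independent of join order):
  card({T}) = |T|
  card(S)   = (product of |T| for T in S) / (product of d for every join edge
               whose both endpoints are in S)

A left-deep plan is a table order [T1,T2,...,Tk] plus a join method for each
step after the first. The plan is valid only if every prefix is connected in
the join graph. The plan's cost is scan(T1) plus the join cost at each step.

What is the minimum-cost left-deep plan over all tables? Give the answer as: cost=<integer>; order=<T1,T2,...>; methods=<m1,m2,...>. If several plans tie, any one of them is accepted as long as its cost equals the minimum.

Selinger DP (subsets sized 1..n):
  {C}: scan cost=40, card=40
  {B}: scan cost=40, card=40
  {A}: scan cost=400, card=400
  {BC}: card=320; try (C,hash)→560, (B,hash)→560, (C,merge)→600, (C,nl_idx)→600, (B,merge)→600, (B,nl_idx)→600 …(+2); best=560 via (C,hash)
  {AC}: card=2000; try (C,hash)→1280, (A,merge)→4320, (C,merge)→4680, (C,nl_idx)→4800, (A,hash)→7280, (A,nl)→16040 …(+1); best=1280 via (C,hash)
  {ABC}: card=16000; try (B,hash)→3760, (A,merge)→7760, (A,hash)→8080, (B,merge)→25560, (B,nl_idx)→29280, (B,nl)→81280 …(+1); best=3760 via (B,hash)

cost=3760; order=A,C,B; methods=hash,hash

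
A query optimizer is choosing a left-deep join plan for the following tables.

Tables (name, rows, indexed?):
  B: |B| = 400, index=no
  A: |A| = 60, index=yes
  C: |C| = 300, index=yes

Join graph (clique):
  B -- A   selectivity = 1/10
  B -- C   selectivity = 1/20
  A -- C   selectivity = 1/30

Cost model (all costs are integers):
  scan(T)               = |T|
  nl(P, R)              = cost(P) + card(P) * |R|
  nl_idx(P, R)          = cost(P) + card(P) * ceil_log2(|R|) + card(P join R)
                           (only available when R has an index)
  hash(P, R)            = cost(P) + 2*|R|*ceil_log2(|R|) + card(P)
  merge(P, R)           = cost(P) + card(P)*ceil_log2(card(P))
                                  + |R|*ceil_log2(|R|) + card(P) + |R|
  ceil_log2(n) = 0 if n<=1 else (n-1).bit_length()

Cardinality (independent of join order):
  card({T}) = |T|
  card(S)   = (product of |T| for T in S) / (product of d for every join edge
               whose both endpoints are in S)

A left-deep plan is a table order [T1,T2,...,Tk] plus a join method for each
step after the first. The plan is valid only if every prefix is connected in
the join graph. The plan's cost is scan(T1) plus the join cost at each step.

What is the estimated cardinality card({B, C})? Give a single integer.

Tables in S: B(400), C(300)
Edges inside S: B-C(d=20)
numerator = 400 * 300 = 120000
denominator = 20 = 20
card(S) = 120000 / 20 = 6000

6000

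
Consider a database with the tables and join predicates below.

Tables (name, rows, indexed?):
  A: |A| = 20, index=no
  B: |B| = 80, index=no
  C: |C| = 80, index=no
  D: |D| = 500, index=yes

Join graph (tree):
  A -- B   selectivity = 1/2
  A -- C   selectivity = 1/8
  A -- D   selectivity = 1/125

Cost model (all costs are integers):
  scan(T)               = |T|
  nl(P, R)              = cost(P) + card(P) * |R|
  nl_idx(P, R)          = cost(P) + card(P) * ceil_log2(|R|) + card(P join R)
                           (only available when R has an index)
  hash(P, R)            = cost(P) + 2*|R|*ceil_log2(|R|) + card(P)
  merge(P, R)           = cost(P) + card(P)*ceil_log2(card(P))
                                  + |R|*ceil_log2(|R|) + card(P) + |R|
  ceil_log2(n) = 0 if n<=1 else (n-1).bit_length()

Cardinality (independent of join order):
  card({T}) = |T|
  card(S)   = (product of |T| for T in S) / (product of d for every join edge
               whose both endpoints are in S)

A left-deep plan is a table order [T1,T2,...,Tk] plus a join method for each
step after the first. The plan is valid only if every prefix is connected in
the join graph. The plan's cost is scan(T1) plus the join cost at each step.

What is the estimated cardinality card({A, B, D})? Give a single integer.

3200

Tables in S: A(20), B(80), D(500)
Edges inside S: A-B(d=2), A-D(d=125)
numerator = 20 * 80 * 500 = 800000
denominator = 2 * 125 = 250
card(S) = 800000 / 250 = 3200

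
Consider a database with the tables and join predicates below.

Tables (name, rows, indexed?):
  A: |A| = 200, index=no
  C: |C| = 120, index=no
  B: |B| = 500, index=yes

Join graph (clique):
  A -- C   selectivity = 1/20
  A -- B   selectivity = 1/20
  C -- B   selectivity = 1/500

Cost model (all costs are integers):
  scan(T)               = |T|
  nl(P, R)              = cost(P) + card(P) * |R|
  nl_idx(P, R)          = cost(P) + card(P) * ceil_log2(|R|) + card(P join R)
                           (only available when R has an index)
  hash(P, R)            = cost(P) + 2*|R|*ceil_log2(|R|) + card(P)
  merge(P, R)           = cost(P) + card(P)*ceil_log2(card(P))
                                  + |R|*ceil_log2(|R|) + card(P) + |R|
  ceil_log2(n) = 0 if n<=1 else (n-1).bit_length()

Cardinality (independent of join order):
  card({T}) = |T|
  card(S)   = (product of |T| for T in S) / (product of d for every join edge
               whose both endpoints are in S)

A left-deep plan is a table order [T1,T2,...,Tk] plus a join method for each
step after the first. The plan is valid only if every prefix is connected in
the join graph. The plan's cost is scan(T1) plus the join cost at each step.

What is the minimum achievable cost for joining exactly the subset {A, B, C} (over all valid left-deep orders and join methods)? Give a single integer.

4080

Selinger DP over subsets of {A,B,C}:
  {A}: scan cost=200, card=200
  {C}: scan cost=120, card=120
  {B}: scan cost=500, card=500
  {AC}: card=1200; try (C,hash)→2080, (A,merge)→2880, (C,merge)→2960, (A,hash)→3440, (A,nl)→24120, (C,nl)→24200; best=2080 via (C,hash)
  {AB}: card=5000; try (A,hash)→4200, (B,merge)→7000, (B,nl_idx)→7000, (A,merge)→7300, (B,hash)→9400, (B,nl)→100200 …(+1); best=4200 via (A,hash)
  {BC}: card=120; try (B,nl_idx)→1320, (C,hash)→2680, (B,merge)→6080, (C,merge)→6460, (B,hash)→9240, (B,nl)→60120 …(+1); best=1320 via (B,nl_idx)
  {ABC}: card=60; try (A,merge)→4080, (A,hash)→4640, (C,hash)→10880, (B,hash)→12280, (B,nl_idx)→12940, (B,merge)→21480 …(+4); best=4080 via (A,merge)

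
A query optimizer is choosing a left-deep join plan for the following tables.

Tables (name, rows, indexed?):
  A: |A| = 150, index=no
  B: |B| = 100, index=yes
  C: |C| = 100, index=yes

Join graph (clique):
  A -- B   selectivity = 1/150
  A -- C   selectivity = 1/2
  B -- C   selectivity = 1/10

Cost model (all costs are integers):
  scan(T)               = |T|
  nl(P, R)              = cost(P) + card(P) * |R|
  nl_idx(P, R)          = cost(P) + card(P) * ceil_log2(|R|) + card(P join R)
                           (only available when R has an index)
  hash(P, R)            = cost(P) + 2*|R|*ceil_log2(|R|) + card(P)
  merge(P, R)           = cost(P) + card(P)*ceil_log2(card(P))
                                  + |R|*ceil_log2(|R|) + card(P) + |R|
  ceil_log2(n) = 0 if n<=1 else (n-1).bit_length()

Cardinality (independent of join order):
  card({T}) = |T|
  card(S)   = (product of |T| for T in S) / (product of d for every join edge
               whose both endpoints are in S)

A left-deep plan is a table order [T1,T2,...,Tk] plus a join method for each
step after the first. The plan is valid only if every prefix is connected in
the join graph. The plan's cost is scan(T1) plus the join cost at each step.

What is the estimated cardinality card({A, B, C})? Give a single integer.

500

Tables in S: A(150), B(100), C(100)
Edges inside S: A-B(d=150), A-C(d=2), B-C(d=10)
numerator = 150 * 100 * 100 = 1500000
denominator = 150 * 2 * 10 = 3000
card(S) = 1500000 / 3000 = 500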